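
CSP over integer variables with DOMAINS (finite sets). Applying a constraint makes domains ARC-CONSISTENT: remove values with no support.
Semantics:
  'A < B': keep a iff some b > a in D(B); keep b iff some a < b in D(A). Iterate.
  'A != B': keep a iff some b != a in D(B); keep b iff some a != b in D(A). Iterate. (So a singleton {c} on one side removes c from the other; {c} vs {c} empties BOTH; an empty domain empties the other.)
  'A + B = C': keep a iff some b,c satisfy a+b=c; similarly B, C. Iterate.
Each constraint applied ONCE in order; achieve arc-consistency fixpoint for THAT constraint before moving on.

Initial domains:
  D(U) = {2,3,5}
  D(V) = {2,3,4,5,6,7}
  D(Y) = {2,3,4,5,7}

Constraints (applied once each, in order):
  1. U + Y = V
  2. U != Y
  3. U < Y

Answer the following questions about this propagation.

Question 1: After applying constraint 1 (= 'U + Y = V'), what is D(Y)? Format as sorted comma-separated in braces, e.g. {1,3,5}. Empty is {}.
Constraint 1 (U + Y = V) on D(U)={2,3,5} D(Y)={2,3,4,5,7} D(V)={2,3,4,5,6,7}: Y {2,3,4,5,7}->{2,3,4,5}; V {2,3,4,5,6,7}->{4,5,6,7}
So after constraint 1: D(Y) = {2,3,4,5}

Answer: {2,3,4,5}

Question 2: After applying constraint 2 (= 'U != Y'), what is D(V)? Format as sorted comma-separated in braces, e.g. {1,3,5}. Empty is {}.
Constraint 1 (U + Y = V) on D(U)={2,3,5} D(Y)={2,3,4,5,7} D(V)={2,3,4,5,6,7}: Y {2,3,4,5,7}->{2,3,4,5}; V {2,3,4,5,6,7}->{4,5,6,7}
Constraint 2 (U != Y) on D(U)={2,3,5} D(Y)={2,3,4,5}: no change
So after constraint 2: D(V) = {4,5,6,7}

Answer: {4,5,6,7}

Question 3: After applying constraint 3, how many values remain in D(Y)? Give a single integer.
Constraint 1 (U + Y = V) on D(U)={2,3,5} D(Y)={2,3,4,5,7} D(V)={2,3,4,5,6,7}: Y {2,3,4,5,7}->{2,3,4,5}; V {2,3,4,5,6,7}->{4,5,6,7}
Constraint 2 (U != Y) on D(U)={2,3,5} D(Y)={2,3,4,5}: no change
Constraint 3 (U < Y) on D(U)={2,3,5} D(Y)={2,3,4,5}: U {2,3,5}->{2,3}; Y {2,3,4,5}->{3,4,5}
So after constraint 3: D(Y)={3,4,5}, size = 3

Answer: 3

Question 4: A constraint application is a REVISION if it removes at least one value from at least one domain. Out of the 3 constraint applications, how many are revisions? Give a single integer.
Constraint 1 (U + Y = V) on D(U)={2,3,5} D(Y)={2,3,4,5,7} D(V)={2,3,4,5,6,7}: Y {2,3,4,5,7}->{2,3,4,5}; V {2,3,4,5,6,7}->{4,5,6,7} => REVISION
Constraint 2 (U != Y) on D(U)={2,3,5} D(Y)={2,3,4,5}: no change => not a revision
Constraint 3 (U < Y) on D(U)={2,3,5} D(Y)={2,3,4,5}: U {2,3,5}->{2,3}; Y {2,3,4,5}->{3,4,5} => REVISION
Total revisions = 2

Answer: 2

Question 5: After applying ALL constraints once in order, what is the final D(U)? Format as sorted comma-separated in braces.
Constraint 1 (U + Y = V) on D(U)={2,3,5} D(Y)={2,3,4,5,7} D(V)={2,3,4,5,6,7}: Y {2,3,4,5,7}->{2,3,4,5}; V {2,3,4,5,6,7}->{4,5,6,7}
Constraint 2 (U != Y) on D(U)={2,3,5} D(Y)={2,3,4,5}: no change
Constraint 3 (U < Y) on D(U)={2,3,5} D(Y)={2,3,4,5}: U {2,3,5}->{2,3}; Y {2,3,4,5}->{3,4,5}
So after all 3 constraints: D(U) = {2,3}

Answer: {2,3}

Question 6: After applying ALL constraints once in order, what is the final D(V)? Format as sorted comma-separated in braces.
Answer: {4,5,6,7}

Derivation:
Constraint 1 (U + Y = V) on D(U)={2,3,5} D(Y)={2,3,4,5,7} D(V)={2,3,4,5,6,7}: Y {2,3,4,5,7}->{2,3,4,5}; V {2,3,4,5,6,7}->{4,5,6,7}
Constraint 2 (U != Y) on D(U)={2,3,5} D(Y)={2,3,4,5}: no change
Constraint 3 (U < Y) on D(U)={2,3,5} D(Y)={2,3,4,5}: U {2,3,5}->{2,3}; Y {2,3,4,5}->{3,4,5}
So after all 3 constraints: D(V) = {4,5,6,7}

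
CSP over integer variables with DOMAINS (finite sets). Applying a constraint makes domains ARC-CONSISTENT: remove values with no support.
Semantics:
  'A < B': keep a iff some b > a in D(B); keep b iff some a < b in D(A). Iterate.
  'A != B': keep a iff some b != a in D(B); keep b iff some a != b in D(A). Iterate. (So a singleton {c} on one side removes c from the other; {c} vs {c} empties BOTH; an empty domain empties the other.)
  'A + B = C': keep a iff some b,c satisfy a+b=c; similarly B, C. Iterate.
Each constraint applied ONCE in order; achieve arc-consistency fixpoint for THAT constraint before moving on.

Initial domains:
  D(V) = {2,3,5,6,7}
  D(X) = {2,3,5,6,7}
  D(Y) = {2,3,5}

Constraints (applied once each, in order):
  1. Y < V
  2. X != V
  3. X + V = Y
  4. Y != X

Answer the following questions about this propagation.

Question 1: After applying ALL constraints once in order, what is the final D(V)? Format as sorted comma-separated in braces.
Answer: {3}

Derivation:
Constraint 1 (Y < V) on D(Y)={2,3,5} D(V)={2,3,5,6,7}: V {2,3,5,6,7}->{3,5,6,7}
Constraint 2 (X != V) on D(X)={2,3,5,6,7} D(V)={3,5,6,7}: no change
Constraint 3 (X + V = Y) on D(X)={2,3,5,6,7} D(V)={3,5,6,7} D(Y)={2,3,5}: X {2,3,5,6,7}->{2}; V {3,5,6,7}->{3}; Y {2,3,5}->{5}
Constraint 4 (Y != X) on D(Y)={5} D(X)={2}: no change
So after all 4 constraints: D(V) = {3}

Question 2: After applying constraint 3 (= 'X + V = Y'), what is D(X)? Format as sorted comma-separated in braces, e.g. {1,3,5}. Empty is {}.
Constraint 1 (Y < V) on D(Y)={2,3,5} D(V)={2,3,5,6,7}: V {2,3,5,6,7}->{3,5,6,7}
Constraint 2 (X != V) on D(X)={2,3,5,6,7} D(V)={3,5,6,7}: no change
Constraint 3 (X + V = Y) on D(X)={2,3,5,6,7} D(V)={3,5,6,7} D(Y)={2,3,5}: X {2,3,5,6,7}->{2}; V {3,5,6,7}->{3}; Y {2,3,5}->{5}
So after constraint 3: D(X) = {2}

Answer: {2}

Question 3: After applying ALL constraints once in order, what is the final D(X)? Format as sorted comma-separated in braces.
Constraint 1 (Y < V) on D(Y)={2,3,5} D(V)={2,3,5,6,7}: V {2,3,5,6,7}->{3,5,6,7}
Constraint 2 (X != V) on D(X)={2,3,5,6,7} D(V)={3,5,6,7}: no change
Constraint 3 (X + V = Y) on D(X)={2,3,5,6,7} D(V)={3,5,6,7} D(Y)={2,3,5}: X {2,3,5,6,7}->{2}; V {3,5,6,7}->{3}; Y {2,3,5}->{5}
Constraint 4 (Y != X) on D(Y)={5} D(X)={2}: no change
So after all 4 constraints: D(X) = {2}

Answer: {2}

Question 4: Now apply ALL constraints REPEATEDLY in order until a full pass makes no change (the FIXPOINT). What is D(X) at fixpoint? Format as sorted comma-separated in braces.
Answer: {}

Derivation:
pass 0 (initial): D(X)={2,3,5,6,7}
pass 1: V {2,3,5,6,7}->{3}; X {2,3,5,6,7}->{2}; Y {2,3,5}->{5}
pass 2: V {3}->{}; X {2}->{}; Y {5}->{}
pass 3: no change
Fixpoint after 3 passes: D(X) = {}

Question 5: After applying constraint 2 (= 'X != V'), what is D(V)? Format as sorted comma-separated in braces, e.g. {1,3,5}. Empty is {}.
Answer: {3,5,6,7}

Derivation:
Constraint 1 (Y < V) on D(Y)={2,3,5} D(V)={2,3,5,6,7}: V {2,3,5,6,7}->{3,5,6,7}
Constraint 2 (X != V) on D(X)={2,3,5,6,7} D(V)={3,5,6,7}: no change
So after constraint 2: D(V) = {3,5,6,7}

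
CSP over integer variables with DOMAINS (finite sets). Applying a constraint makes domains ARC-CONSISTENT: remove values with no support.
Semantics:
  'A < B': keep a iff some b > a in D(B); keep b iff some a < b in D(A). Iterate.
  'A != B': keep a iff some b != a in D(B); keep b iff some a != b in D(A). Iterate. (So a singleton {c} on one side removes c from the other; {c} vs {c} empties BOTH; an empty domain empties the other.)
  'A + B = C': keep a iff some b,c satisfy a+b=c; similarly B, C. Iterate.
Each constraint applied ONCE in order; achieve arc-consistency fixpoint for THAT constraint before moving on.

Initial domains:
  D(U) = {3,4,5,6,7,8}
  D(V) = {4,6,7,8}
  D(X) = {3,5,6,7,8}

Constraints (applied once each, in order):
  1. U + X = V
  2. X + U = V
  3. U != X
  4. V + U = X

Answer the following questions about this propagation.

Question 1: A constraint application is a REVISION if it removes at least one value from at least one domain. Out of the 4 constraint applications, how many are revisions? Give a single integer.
Answer: 2

Derivation:
Constraint 1 (U + X = V) on D(U)={3,4,5,6,7,8} D(X)={3,5,6,7,8} D(V)={4,6,7,8}: U {3,4,5,6,7,8}->{3,4,5}; X {3,5,6,7,8}->{3,5}; V {4,6,7,8}->{6,7,8} => REVISION
Constraint 2 (X + U = V) on D(X)={3,5} D(U)={3,4,5} D(V)={6,7,8}: no change => not a revision
Constraint 3 (U != X) on D(U)={3,4,5} D(X)={3,5}: no change => not a revision
Constraint 4 (V + U = X) on D(V)={6,7,8} D(U)={3,4,5} D(X)={3,5}: V {6,7,8}->{}; U {3,4,5}->{}; X {3,5}->{} => REVISION
Total revisions = 2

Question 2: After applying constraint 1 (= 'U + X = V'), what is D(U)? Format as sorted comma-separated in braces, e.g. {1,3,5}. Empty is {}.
Constraint 1 (U + X = V) on D(U)={3,4,5,6,7,8} D(X)={3,5,6,7,8} D(V)={4,6,7,8}: U {3,4,5,6,7,8}->{3,4,5}; X {3,5,6,7,8}->{3,5}; V {4,6,7,8}->{6,7,8}
So after constraint 1: D(U) = {3,4,5}

Answer: {3,4,5}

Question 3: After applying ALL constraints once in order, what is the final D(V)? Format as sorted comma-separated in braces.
Answer: {}

Derivation:
Constraint 1 (U + X = V) on D(U)={3,4,5,6,7,8} D(X)={3,5,6,7,8} D(V)={4,6,7,8}: U {3,4,5,6,7,8}->{3,4,5}; X {3,5,6,7,8}->{3,5}; V {4,6,7,8}->{6,7,8}
Constraint 2 (X + U = V) on D(X)={3,5} D(U)={3,4,5} D(V)={6,7,8}: no change
Constraint 3 (U != X) on D(U)={3,4,5} D(X)={3,5}: no change
Constraint 4 (V + U = X) on D(V)={6,7,8} D(U)={3,4,5} D(X)={3,5}: V {6,7,8}->{}; U {3,4,5}->{}; X {3,5}->{}
So after all 4 constraints: D(V) = {}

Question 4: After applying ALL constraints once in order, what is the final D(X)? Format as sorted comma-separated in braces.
Constraint 1 (U + X = V) on D(U)={3,4,5,6,7,8} D(X)={3,5,6,7,8} D(V)={4,6,7,8}: U {3,4,5,6,7,8}->{3,4,5}; X {3,5,6,7,8}->{3,5}; V {4,6,7,8}->{6,7,8}
Constraint 2 (X + U = V) on D(X)={3,5} D(U)={3,4,5} D(V)={6,7,8}: no change
Constraint 3 (U != X) on D(U)={3,4,5} D(X)={3,5}: no change
Constraint 4 (V + U = X) on D(V)={6,7,8} D(U)={3,4,5} D(X)={3,5}: V {6,7,8}->{}; U {3,4,5}->{}; X {3,5}->{}
So after all 4 constraints: D(X) = {}

Answer: {}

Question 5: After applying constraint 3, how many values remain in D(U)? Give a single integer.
Answer: 3

Derivation:
Constraint 1 (U + X = V) on D(U)={3,4,5,6,7,8} D(X)={3,5,6,7,8} D(V)={4,6,7,8}: U {3,4,5,6,7,8}->{3,4,5}; X {3,5,6,7,8}->{3,5}; V {4,6,7,8}->{6,7,8}
Constraint 2 (X + U = V) on D(X)={3,5} D(U)={3,4,5} D(V)={6,7,8}: no change
Constraint 3 (U != X) on D(U)={3,4,5} D(X)={3,5}: no change
So after constraint 3: D(U)={3,4,5}, size = 3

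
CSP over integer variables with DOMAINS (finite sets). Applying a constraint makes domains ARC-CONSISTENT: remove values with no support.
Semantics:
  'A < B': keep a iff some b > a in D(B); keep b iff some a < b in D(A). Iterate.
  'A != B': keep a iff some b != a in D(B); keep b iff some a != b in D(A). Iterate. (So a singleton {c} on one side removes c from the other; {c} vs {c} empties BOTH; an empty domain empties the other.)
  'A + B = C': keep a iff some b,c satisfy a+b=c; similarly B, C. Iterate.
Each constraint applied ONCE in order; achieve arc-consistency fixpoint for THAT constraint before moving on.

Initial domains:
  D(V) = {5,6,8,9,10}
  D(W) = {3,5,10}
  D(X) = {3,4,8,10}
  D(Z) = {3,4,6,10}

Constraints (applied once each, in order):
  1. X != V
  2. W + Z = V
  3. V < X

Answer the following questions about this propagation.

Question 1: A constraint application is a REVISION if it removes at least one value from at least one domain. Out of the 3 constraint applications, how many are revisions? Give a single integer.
Constraint 1 (X != V) on D(X)={3,4,8,10} D(V)={5,6,8,9,10}: no change => not a revision
Constraint 2 (W + Z = V) on D(W)={3,5,10} D(Z)={3,4,6,10} D(V)={5,6,8,9,10}: W {3,5,10}->{3,5}; Z {3,4,6,10}->{3,4,6}; V {5,6,8,9,10}->{6,8,9} => REVISION
Constraint 3 (V < X) on D(V)={6,8,9} D(X)={3,4,8,10}: X {3,4,8,10}->{8,10} => REVISION
Total revisions = 2

Answer: 2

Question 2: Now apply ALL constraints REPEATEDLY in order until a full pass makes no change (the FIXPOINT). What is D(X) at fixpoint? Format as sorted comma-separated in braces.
Answer: {8,10}

Derivation:
pass 0 (initial): D(X)={3,4,8,10}
pass 1: V {5,6,8,9,10}->{6,8,9}; W {3,5,10}->{3,5}; X {3,4,8,10}->{8,10}; Z {3,4,6,10}->{3,4,6}
pass 2: no change
Fixpoint after 2 passes: D(X) = {8,10}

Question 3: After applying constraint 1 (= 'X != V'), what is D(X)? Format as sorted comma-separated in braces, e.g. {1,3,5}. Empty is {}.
Answer: {3,4,8,10}

Derivation:
Constraint 1 (X != V) on D(X)={3,4,8,10} D(V)={5,6,8,9,10}: no change
So after constraint 1: D(X) = {3,4,8,10}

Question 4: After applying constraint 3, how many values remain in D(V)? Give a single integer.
Constraint 1 (X != V) on D(X)={3,4,8,10} D(V)={5,6,8,9,10}: no change
Constraint 2 (W + Z = V) on D(W)={3,5,10} D(Z)={3,4,6,10} D(V)={5,6,8,9,10}: W {3,5,10}->{3,5}; Z {3,4,6,10}->{3,4,6}; V {5,6,8,9,10}->{6,8,9}
Constraint 3 (V < X) on D(V)={6,8,9} D(X)={3,4,8,10}: X {3,4,8,10}->{8,10}
So after constraint 3: D(V)={6,8,9}, size = 3

Answer: 3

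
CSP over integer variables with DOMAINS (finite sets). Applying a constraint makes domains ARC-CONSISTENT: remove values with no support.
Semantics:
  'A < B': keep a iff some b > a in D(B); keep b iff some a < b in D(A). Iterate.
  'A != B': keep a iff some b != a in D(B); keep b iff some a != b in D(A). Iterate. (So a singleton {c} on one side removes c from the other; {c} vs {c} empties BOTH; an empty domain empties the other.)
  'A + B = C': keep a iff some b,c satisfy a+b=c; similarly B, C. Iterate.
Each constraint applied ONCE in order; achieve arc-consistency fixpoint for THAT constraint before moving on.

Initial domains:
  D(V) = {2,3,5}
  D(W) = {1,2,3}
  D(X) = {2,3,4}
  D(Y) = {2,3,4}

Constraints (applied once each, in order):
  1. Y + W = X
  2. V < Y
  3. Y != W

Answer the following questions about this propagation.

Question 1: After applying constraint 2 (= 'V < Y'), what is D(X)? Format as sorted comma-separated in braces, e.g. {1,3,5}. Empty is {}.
Answer: {3,4}

Derivation:
Constraint 1 (Y + W = X) on D(Y)={2,3,4} D(W)={1,2,3} D(X)={2,3,4}: Y {2,3,4}->{2,3}; W {1,2,3}->{1,2}; X {2,3,4}->{3,4}
Constraint 2 (V < Y) on D(V)={2,3,5} D(Y)={2,3}: V {2,3,5}->{2}; Y {2,3}->{3}
So after constraint 2: D(X) = {3,4}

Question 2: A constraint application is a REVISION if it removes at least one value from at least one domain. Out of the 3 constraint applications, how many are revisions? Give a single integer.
Constraint 1 (Y + W = X) on D(Y)={2,3,4} D(W)={1,2,3} D(X)={2,3,4}: Y {2,3,4}->{2,3}; W {1,2,3}->{1,2}; X {2,3,4}->{3,4} => REVISION
Constraint 2 (V < Y) on D(V)={2,3,5} D(Y)={2,3}: V {2,3,5}->{2}; Y {2,3}->{3} => REVISION
Constraint 3 (Y != W) on D(Y)={3} D(W)={1,2}: no change => not a revision
Total revisions = 2

Answer: 2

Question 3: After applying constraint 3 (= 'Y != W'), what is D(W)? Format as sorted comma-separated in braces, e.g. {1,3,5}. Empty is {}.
Constraint 1 (Y + W = X) on D(Y)={2,3,4} D(W)={1,2,3} D(X)={2,3,4}: Y {2,3,4}->{2,3}; W {1,2,3}->{1,2}; X {2,3,4}->{3,4}
Constraint 2 (V < Y) on D(V)={2,3,5} D(Y)={2,3}: V {2,3,5}->{2}; Y {2,3}->{3}
Constraint 3 (Y != W) on D(Y)={3} D(W)={1,2}: no change
So after constraint 3: D(W) = {1,2}

Answer: {1,2}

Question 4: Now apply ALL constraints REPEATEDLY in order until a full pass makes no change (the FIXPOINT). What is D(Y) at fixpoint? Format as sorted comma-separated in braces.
Answer: {3}

Derivation:
pass 0 (initial): D(Y)={2,3,4}
pass 1: V {2,3,5}->{2}; W {1,2,3}->{1,2}; X {2,3,4}->{3,4}; Y {2,3,4}->{3}
pass 2: W {1,2}->{1}; X {3,4}->{4}
pass 3: no change
Fixpoint after 3 passes: D(Y) = {3}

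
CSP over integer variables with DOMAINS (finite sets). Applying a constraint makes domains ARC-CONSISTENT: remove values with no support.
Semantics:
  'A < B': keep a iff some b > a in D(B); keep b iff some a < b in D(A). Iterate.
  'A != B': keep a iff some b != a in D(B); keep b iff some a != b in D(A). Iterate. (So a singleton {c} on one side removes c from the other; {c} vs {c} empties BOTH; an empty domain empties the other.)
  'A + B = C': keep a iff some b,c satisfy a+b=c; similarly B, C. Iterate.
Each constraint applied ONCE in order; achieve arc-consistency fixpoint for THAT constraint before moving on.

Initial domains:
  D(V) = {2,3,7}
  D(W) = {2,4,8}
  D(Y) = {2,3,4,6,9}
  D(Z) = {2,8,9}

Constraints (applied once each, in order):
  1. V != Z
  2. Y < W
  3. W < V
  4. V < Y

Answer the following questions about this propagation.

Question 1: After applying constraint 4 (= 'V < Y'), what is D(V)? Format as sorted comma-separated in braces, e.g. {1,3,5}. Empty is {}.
Answer: {}

Derivation:
Constraint 1 (V != Z) on D(V)={2,3,7} D(Z)={2,8,9}: no change
Constraint 2 (Y < W) on D(Y)={2,3,4,6,9} D(W)={2,4,8}: Y {2,3,4,6,9}->{2,3,4,6}; W {2,4,8}->{4,8}
Constraint 3 (W < V) on D(W)={4,8} D(V)={2,3,7}: W {4,8}->{4}; V {2,3,7}->{7}
Constraint 4 (V < Y) on D(V)={7} D(Y)={2,3,4,6}: V {7}->{}; Y {2,3,4,6}->{}
So after constraint 4: D(V) = {}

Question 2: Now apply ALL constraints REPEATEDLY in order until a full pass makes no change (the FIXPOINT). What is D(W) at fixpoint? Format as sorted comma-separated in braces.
pass 0 (initial): D(W)={2,4,8}
pass 1: V {2,3,7}->{}; W {2,4,8}->{4}; Y {2,3,4,6,9}->{}
pass 2: W {4}->{}; Z {2,8,9}->{}
pass 3: no change
Fixpoint after 3 passes: D(W) = {}

Answer: {}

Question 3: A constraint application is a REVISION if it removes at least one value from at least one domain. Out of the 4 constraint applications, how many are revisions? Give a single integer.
Constraint 1 (V != Z) on D(V)={2,3,7} D(Z)={2,8,9}: no change => not a revision
Constraint 2 (Y < W) on D(Y)={2,3,4,6,9} D(W)={2,4,8}: Y {2,3,4,6,9}->{2,3,4,6}; W {2,4,8}->{4,8} => REVISION
Constraint 3 (W < V) on D(W)={4,8} D(V)={2,3,7}: W {4,8}->{4}; V {2,3,7}->{7} => REVISION
Constraint 4 (V < Y) on D(V)={7} D(Y)={2,3,4,6}: V {7}->{}; Y {2,3,4,6}->{} => REVISION
Total revisions = 3

Answer: 3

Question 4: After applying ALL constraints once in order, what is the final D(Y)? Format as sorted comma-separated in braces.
Constraint 1 (V != Z) on D(V)={2,3,7} D(Z)={2,8,9}: no change
Constraint 2 (Y < W) on D(Y)={2,3,4,6,9} D(W)={2,4,8}: Y {2,3,4,6,9}->{2,3,4,6}; W {2,4,8}->{4,8}
Constraint 3 (W < V) on D(W)={4,8} D(V)={2,3,7}: W {4,8}->{4}; V {2,3,7}->{7}
Constraint 4 (V < Y) on D(V)={7} D(Y)={2,3,4,6}: V {7}->{}; Y {2,3,4,6}->{}
So after all 4 constraints: D(Y) = {}

Answer: {}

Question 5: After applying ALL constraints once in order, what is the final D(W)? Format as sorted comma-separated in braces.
Answer: {4}

Derivation:
Constraint 1 (V != Z) on D(V)={2,3,7} D(Z)={2,8,9}: no change
Constraint 2 (Y < W) on D(Y)={2,3,4,6,9} D(W)={2,4,8}: Y {2,3,4,6,9}->{2,3,4,6}; W {2,4,8}->{4,8}
Constraint 3 (W < V) on D(W)={4,8} D(V)={2,3,7}: W {4,8}->{4}; V {2,3,7}->{7}
Constraint 4 (V < Y) on D(V)={7} D(Y)={2,3,4,6}: V {7}->{}; Y {2,3,4,6}->{}
So after all 4 constraints: D(W) = {4}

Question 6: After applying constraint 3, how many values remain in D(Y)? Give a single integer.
Constraint 1 (V != Z) on D(V)={2,3,7} D(Z)={2,8,9}: no change
Constraint 2 (Y < W) on D(Y)={2,3,4,6,9} D(W)={2,4,8}: Y {2,3,4,6,9}->{2,3,4,6}; W {2,4,8}->{4,8}
Constraint 3 (W < V) on D(W)={4,8} D(V)={2,3,7}: W {4,8}->{4}; V {2,3,7}->{7}
So after constraint 3: D(Y)={2,3,4,6}, size = 4

Answer: 4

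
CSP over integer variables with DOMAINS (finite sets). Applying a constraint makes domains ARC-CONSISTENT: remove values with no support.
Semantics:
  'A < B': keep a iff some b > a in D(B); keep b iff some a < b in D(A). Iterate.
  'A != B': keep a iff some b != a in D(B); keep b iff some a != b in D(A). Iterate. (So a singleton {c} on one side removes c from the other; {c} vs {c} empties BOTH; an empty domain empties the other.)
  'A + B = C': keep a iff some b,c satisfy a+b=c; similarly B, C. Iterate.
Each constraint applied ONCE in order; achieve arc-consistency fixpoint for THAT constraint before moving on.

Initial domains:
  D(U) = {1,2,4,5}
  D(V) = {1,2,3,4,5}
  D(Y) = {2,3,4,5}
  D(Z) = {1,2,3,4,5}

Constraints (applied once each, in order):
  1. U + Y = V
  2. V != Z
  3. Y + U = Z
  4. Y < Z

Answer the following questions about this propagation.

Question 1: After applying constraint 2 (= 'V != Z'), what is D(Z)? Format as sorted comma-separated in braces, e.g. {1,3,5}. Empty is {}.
Answer: {1,2,3,4,5}

Derivation:
Constraint 1 (U + Y = V) on D(U)={1,2,4,5} D(Y)={2,3,4,5} D(V)={1,2,3,4,5}: U {1,2,4,5}->{1,2}; Y {2,3,4,5}->{2,3,4}; V {1,2,3,4,5}->{3,4,5}
Constraint 2 (V != Z) on D(V)={3,4,5} D(Z)={1,2,3,4,5}: no change
So after constraint 2: D(Z) = {1,2,3,4,5}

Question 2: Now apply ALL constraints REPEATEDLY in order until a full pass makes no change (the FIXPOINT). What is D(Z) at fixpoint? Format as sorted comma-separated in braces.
pass 0 (initial): D(Z)={1,2,3,4,5}
pass 1: U {1,2,4,5}->{1,2}; V {1,2,3,4,5}->{3,4,5}; Y {2,3,4,5}->{2,3,4}; Z {1,2,3,4,5}->{3,4,5}
pass 2: no change
Fixpoint after 2 passes: D(Z) = {3,4,5}

Answer: {3,4,5}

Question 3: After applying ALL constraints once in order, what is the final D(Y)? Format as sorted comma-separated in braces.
Constraint 1 (U + Y = V) on D(U)={1,2,4,5} D(Y)={2,3,4,5} D(V)={1,2,3,4,5}: U {1,2,4,5}->{1,2}; Y {2,3,4,5}->{2,3,4}; V {1,2,3,4,5}->{3,4,5}
Constraint 2 (V != Z) on D(V)={3,4,5} D(Z)={1,2,3,4,5}: no change
Constraint 3 (Y + U = Z) on D(Y)={2,3,4} D(U)={1,2} D(Z)={1,2,3,4,5}: Z {1,2,3,4,5}->{3,4,5}
Constraint 4 (Y < Z) on D(Y)={2,3,4} D(Z)={3,4,5}: no change
So after all 4 constraints: D(Y) = {2,3,4}

Answer: {2,3,4}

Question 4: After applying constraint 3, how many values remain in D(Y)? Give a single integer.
Constraint 1 (U + Y = V) on D(U)={1,2,4,5} D(Y)={2,3,4,5} D(V)={1,2,3,4,5}: U {1,2,4,5}->{1,2}; Y {2,3,4,5}->{2,3,4}; V {1,2,3,4,5}->{3,4,5}
Constraint 2 (V != Z) on D(V)={3,4,5} D(Z)={1,2,3,4,5}: no change
Constraint 3 (Y + U = Z) on D(Y)={2,3,4} D(U)={1,2} D(Z)={1,2,3,4,5}: Z {1,2,3,4,5}->{3,4,5}
So after constraint 3: D(Y)={2,3,4}, size = 3

Answer: 3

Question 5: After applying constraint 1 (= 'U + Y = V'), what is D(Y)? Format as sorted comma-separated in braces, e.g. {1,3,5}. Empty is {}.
Constraint 1 (U + Y = V) on D(U)={1,2,4,5} D(Y)={2,3,4,5} D(V)={1,2,3,4,5}: U {1,2,4,5}->{1,2}; Y {2,3,4,5}->{2,3,4}; V {1,2,3,4,5}->{3,4,5}
So after constraint 1: D(Y) = {2,3,4}

Answer: {2,3,4}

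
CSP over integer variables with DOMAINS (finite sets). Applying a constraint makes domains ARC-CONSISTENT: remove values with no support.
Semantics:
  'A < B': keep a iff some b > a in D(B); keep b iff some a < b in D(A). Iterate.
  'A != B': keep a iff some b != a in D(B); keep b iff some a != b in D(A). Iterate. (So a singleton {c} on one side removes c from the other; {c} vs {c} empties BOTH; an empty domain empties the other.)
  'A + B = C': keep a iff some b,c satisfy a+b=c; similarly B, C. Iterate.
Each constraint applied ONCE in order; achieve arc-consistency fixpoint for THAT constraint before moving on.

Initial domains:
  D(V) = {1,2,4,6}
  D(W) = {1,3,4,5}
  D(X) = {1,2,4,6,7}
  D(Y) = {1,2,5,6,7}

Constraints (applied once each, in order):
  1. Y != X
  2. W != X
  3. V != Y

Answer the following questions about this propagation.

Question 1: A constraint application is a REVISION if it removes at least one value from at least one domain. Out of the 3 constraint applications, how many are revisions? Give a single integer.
Answer: 0

Derivation:
Constraint 1 (Y != X) on D(Y)={1,2,5,6,7} D(X)={1,2,4,6,7}: no change => not a revision
Constraint 2 (W != X) on D(W)={1,3,4,5} D(X)={1,2,4,6,7}: no change => not a revision
Constraint 3 (V != Y) on D(V)={1,2,4,6} D(Y)={1,2,5,6,7}: no change => not a revision
Total revisions = 0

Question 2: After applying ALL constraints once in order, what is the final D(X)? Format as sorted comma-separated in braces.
Constraint 1 (Y != X) on D(Y)={1,2,5,6,7} D(X)={1,2,4,6,7}: no change
Constraint 2 (W != X) on D(W)={1,3,4,5} D(X)={1,2,4,6,7}: no change
Constraint 3 (V != Y) on D(V)={1,2,4,6} D(Y)={1,2,5,6,7}: no change
So after all 3 constraints: D(X) = {1,2,4,6,7}

Answer: {1,2,4,6,7}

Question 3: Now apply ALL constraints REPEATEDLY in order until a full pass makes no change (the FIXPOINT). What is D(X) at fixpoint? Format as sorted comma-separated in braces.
Answer: {1,2,4,6,7}

Derivation:
pass 0 (initial): D(X)={1,2,4,6,7}
pass 1: no change
Fixpoint after 1 passes: D(X) = {1,2,4,6,7}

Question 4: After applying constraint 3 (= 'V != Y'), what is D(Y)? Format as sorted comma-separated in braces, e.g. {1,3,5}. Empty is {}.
Answer: {1,2,5,6,7}

Derivation:
Constraint 1 (Y != X) on D(Y)={1,2,5,6,7} D(X)={1,2,4,6,7}: no change
Constraint 2 (W != X) on D(W)={1,3,4,5} D(X)={1,2,4,6,7}: no change
Constraint 3 (V != Y) on D(V)={1,2,4,6} D(Y)={1,2,5,6,7}: no change
So after constraint 3: D(Y) = {1,2,5,6,7}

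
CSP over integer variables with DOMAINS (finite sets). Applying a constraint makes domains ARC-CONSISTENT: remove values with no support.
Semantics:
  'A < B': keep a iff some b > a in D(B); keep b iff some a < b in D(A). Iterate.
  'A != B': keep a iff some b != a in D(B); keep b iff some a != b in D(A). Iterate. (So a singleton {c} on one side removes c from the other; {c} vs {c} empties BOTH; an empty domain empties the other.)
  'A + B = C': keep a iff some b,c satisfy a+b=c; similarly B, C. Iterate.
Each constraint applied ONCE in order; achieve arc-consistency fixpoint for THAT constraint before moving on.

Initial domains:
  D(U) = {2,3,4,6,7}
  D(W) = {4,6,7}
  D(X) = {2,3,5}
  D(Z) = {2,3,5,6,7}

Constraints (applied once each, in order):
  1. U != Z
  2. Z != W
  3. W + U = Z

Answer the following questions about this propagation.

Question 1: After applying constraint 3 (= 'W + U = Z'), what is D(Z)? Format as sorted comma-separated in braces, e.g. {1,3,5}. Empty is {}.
Constraint 1 (U != Z) on D(U)={2,3,4,6,7} D(Z)={2,3,5,6,7}: no change
Constraint 2 (Z != W) on D(Z)={2,3,5,6,7} D(W)={4,6,7}: no change
Constraint 3 (W + U = Z) on D(W)={4,6,7} D(U)={2,3,4,6,7} D(Z)={2,3,5,6,7}: W {4,6,7}->{4}; U {2,3,4,6,7}->{2,3}; Z {2,3,5,6,7}->{6,7}
So after constraint 3: D(Z) = {6,7}

Answer: {6,7}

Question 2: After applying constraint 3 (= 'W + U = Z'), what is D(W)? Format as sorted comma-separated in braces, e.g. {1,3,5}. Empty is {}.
Answer: {4}

Derivation:
Constraint 1 (U != Z) on D(U)={2,3,4,6,7} D(Z)={2,3,5,6,7}: no change
Constraint 2 (Z != W) on D(Z)={2,3,5,6,7} D(W)={4,6,7}: no change
Constraint 3 (W + U = Z) on D(W)={4,6,7} D(U)={2,3,4,6,7} D(Z)={2,3,5,6,7}: W {4,6,7}->{4}; U {2,3,4,6,7}->{2,3}; Z {2,3,5,6,7}->{6,7}
So after constraint 3: D(W) = {4}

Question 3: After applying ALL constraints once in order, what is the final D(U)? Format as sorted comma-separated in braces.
Answer: {2,3}

Derivation:
Constraint 1 (U != Z) on D(U)={2,3,4,6,7} D(Z)={2,3,5,6,7}: no change
Constraint 2 (Z != W) on D(Z)={2,3,5,6,7} D(W)={4,6,7}: no change
Constraint 3 (W + U = Z) on D(W)={4,6,7} D(U)={2,3,4,6,7} D(Z)={2,3,5,6,7}: W {4,6,7}->{4}; U {2,3,4,6,7}->{2,3}; Z {2,3,5,6,7}->{6,7}
So after all 3 constraints: D(U) = {2,3}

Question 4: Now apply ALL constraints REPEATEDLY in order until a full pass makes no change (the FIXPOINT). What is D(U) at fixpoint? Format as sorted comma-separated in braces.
pass 0 (initial): D(U)={2,3,4,6,7}
pass 1: U {2,3,4,6,7}->{2,3}; W {4,6,7}->{4}; Z {2,3,5,6,7}->{6,7}
pass 2: no change
Fixpoint after 2 passes: D(U) = {2,3}

Answer: {2,3}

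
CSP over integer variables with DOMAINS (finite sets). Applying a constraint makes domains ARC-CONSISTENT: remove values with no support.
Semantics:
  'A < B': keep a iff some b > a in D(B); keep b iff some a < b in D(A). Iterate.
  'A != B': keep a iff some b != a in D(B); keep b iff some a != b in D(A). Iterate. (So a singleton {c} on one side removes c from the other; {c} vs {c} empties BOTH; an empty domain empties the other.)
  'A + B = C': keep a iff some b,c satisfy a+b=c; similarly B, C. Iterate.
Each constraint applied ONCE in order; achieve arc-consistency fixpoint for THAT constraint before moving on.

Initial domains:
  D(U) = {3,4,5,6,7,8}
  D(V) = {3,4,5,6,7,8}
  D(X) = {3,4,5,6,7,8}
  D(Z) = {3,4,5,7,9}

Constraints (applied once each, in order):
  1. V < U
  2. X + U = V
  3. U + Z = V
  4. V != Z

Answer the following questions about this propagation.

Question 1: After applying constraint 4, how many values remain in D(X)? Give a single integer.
Answer: 1

Derivation:
Constraint 1 (V < U) on D(V)={3,4,5,6,7,8} D(U)={3,4,5,6,7,8}: V {3,4,5,6,7,8}->{3,4,5,6,7}; U {3,4,5,6,7,8}->{4,5,6,7,8}
Constraint 2 (X + U = V) on D(X)={3,4,5,6,7,8} D(U)={4,5,6,7,8} D(V)={3,4,5,6,7}: X {3,4,5,6,7,8}->{3}; U {4,5,6,7,8}->{4}; V {3,4,5,6,7}->{7}
Constraint 3 (U + Z = V) on D(U)={4} D(Z)={3,4,5,7,9} D(V)={7}: Z {3,4,5,7,9}->{3}
Constraint 4 (V != Z) on D(V)={7} D(Z)={3}: no change
So after constraint 4: D(X)={3}, size = 1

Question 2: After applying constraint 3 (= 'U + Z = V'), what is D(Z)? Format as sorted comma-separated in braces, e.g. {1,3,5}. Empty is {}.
Answer: {3}

Derivation:
Constraint 1 (V < U) on D(V)={3,4,5,6,7,8} D(U)={3,4,5,6,7,8}: V {3,4,5,6,7,8}->{3,4,5,6,7}; U {3,4,5,6,7,8}->{4,5,6,7,8}
Constraint 2 (X + U = V) on D(X)={3,4,5,6,7,8} D(U)={4,5,6,7,8} D(V)={3,4,5,6,7}: X {3,4,5,6,7,8}->{3}; U {4,5,6,7,8}->{4}; V {3,4,5,6,7}->{7}
Constraint 3 (U + Z = V) on D(U)={4} D(Z)={3,4,5,7,9} D(V)={7}: Z {3,4,5,7,9}->{3}
So after constraint 3: D(Z) = {3}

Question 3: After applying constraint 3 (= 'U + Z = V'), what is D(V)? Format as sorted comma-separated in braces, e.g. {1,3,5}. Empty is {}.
Answer: {7}

Derivation:
Constraint 1 (V < U) on D(V)={3,4,5,6,7,8} D(U)={3,4,5,6,7,8}: V {3,4,5,6,7,8}->{3,4,5,6,7}; U {3,4,5,6,7,8}->{4,5,6,7,8}
Constraint 2 (X + U = V) on D(X)={3,4,5,6,7,8} D(U)={4,5,6,7,8} D(V)={3,4,5,6,7}: X {3,4,5,6,7,8}->{3}; U {4,5,6,7,8}->{4}; V {3,4,5,6,7}->{7}
Constraint 3 (U + Z = V) on D(U)={4} D(Z)={3,4,5,7,9} D(V)={7}: Z {3,4,5,7,9}->{3}
So after constraint 3: D(V) = {7}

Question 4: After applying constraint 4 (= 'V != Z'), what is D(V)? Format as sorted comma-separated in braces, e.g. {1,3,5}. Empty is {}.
Constraint 1 (V < U) on D(V)={3,4,5,6,7,8} D(U)={3,4,5,6,7,8}: V {3,4,5,6,7,8}->{3,4,5,6,7}; U {3,4,5,6,7,8}->{4,5,6,7,8}
Constraint 2 (X + U = V) on D(X)={3,4,5,6,7,8} D(U)={4,5,6,7,8} D(V)={3,4,5,6,7}: X {3,4,5,6,7,8}->{3}; U {4,5,6,7,8}->{4}; V {3,4,5,6,7}->{7}
Constraint 3 (U + Z = V) on D(U)={4} D(Z)={3,4,5,7,9} D(V)={7}: Z {3,4,5,7,9}->{3}
Constraint 4 (V != Z) on D(V)={7} D(Z)={3}: no change
So after constraint 4: D(V) = {7}

Answer: {7}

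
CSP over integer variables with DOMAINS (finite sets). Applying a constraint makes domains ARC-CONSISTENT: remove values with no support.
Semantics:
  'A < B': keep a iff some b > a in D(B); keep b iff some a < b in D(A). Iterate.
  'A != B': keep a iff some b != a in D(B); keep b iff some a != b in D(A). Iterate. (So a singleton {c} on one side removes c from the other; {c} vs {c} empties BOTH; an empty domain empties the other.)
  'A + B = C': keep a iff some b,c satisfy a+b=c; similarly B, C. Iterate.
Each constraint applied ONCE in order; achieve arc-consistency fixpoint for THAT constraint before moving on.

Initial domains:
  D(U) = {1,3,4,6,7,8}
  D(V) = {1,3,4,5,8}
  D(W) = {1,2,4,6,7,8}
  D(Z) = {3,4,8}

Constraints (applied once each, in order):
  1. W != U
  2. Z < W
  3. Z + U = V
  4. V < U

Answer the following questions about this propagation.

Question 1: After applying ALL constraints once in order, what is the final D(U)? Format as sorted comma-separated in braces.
Constraint 1 (W != U) on D(W)={1,2,4,6,7,8} D(U)={1,3,4,6,7,8}: no change
Constraint 2 (Z < W) on D(Z)={3,4,8} D(W)={1,2,4,6,7,8}: Z {3,4,8}->{3,4}; W {1,2,4,6,7,8}->{4,6,7,8}
Constraint 3 (Z + U = V) on D(Z)={3,4} D(U)={1,3,4,6,7,8} D(V)={1,3,4,5,8}: U {1,3,4,6,7,8}->{1,4}; V {1,3,4,5,8}->{4,5,8}
Constraint 4 (V < U) on D(V)={4,5,8} D(U)={1,4}: V {4,5,8}->{}; U {1,4}->{}
So after all 4 constraints: D(U) = {}

Answer: {}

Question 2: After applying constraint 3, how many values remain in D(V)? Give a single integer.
Answer: 3

Derivation:
Constraint 1 (W != U) on D(W)={1,2,4,6,7,8} D(U)={1,3,4,6,7,8}: no change
Constraint 2 (Z < W) on D(Z)={3,4,8} D(W)={1,2,4,6,7,8}: Z {3,4,8}->{3,4}; W {1,2,4,6,7,8}->{4,6,7,8}
Constraint 3 (Z + U = V) on D(Z)={3,4} D(U)={1,3,4,6,7,8} D(V)={1,3,4,5,8}: U {1,3,4,6,7,8}->{1,4}; V {1,3,4,5,8}->{4,5,8}
So after constraint 3: D(V)={4,5,8}, size = 3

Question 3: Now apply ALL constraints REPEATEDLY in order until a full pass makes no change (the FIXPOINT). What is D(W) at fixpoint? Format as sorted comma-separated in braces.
pass 0 (initial): D(W)={1,2,4,6,7,8}
pass 1: U {1,3,4,6,7,8}->{}; V {1,3,4,5,8}->{}; W {1,2,4,6,7,8}->{4,6,7,8}; Z {3,4,8}->{3,4}
pass 2: W {4,6,7,8}->{}; Z {3,4}->{}
pass 3: no change
Fixpoint after 3 passes: D(W) = {}

Answer: {}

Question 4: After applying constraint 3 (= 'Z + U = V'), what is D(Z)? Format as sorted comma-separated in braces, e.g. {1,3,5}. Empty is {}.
Answer: {3,4}

Derivation:
Constraint 1 (W != U) on D(W)={1,2,4,6,7,8} D(U)={1,3,4,6,7,8}: no change
Constraint 2 (Z < W) on D(Z)={3,4,8} D(W)={1,2,4,6,7,8}: Z {3,4,8}->{3,4}; W {1,2,4,6,7,8}->{4,6,7,8}
Constraint 3 (Z + U = V) on D(Z)={3,4} D(U)={1,3,4,6,7,8} D(V)={1,3,4,5,8}: U {1,3,4,6,7,8}->{1,4}; V {1,3,4,5,8}->{4,5,8}
So after constraint 3: D(Z) = {3,4}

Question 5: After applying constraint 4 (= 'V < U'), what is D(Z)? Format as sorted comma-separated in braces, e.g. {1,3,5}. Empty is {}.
Answer: {3,4}

Derivation:
Constraint 1 (W != U) on D(W)={1,2,4,6,7,8} D(U)={1,3,4,6,7,8}: no change
Constraint 2 (Z < W) on D(Z)={3,4,8} D(W)={1,2,4,6,7,8}: Z {3,4,8}->{3,4}; W {1,2,4,6,7,8}->{4,6,7,8}
Constraint 3 (Z + U = V) on D(Z)={3,4} D(U)={1,3,4,6,7,8} D(V)={1,3,4,5,8}: U {1,3,4,6,7,8}->{1,4}; V {1,3,4,5,8}->{4,5,8}
Constraint 4 (V < U) on D(V)={4,5,8} D(U)={1,4}: V {4,5,8}->{}; U {1,4}->{}
So after constraint 4: D(Z) = {3,4}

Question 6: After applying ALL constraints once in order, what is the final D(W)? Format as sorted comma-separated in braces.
Answer: {4,6,7,8}

Derivation:
Constraint 1 (W != U) on D(W)={1,2,4,6,7,8} D(U)={1,3,4,6,7,8}: no change
Constraint 2 (Z < W) on D(Z)={3,4,8} D(W)={1,2,4,6,7,8}: Z {3,4,8}->{3,4}; W {1,2,4,6,7,8}->{4,6,7,8}
Constraint 3 (Z + U = V) on D(Z)={3,4} D(U)={1,3,4,6,7,8} D(V)={1,3,4,5,8}: U {1,3,4,6,7,8}->{1,4}; V {1,3,4,5,8}->{4,5,8}
Constraint 4 (V < U) on D(V)={4,5,8} D(U)={1,4}: V {4,5,8}->{}; U {1,4}->{}
So after all 4 constraints: D(W) = {4,6,7,8}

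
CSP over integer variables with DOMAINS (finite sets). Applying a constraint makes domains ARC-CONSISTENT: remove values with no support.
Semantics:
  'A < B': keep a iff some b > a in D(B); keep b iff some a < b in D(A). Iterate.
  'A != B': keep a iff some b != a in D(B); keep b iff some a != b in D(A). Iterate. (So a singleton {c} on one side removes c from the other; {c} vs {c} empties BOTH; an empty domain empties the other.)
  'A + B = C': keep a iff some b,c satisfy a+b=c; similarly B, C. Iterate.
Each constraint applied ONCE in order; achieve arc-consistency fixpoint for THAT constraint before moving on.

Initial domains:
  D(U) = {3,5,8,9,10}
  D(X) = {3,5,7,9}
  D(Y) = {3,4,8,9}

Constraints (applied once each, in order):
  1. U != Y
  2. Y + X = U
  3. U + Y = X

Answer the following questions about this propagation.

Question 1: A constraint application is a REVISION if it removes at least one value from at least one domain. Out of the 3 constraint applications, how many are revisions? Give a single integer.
Answer: 2

Derivation:
Constraint 1 (U != Y) on D(U)={3,5,8,9,10} D(Y)={3,4,8,9}: no change => not a revision
Constraint 2 (Y + X = U) on D(Y)={3,4,8,9} D(X)={3,5,7,9} D(U)={3,5,8,9,10}: Y {3,4,8,9}->{3,4}; X {3,5,7,9}->{5,7}; U {3,5,8,9,10}->{8,9,10} => REVISION
Constraint 3 (U + Y = X) on D(U)={8,9,10} D(Y)={3,4} D(X)={5,7}: U {8,9,10}->{}; Y {3,4}->{}; X {5,7}->{} => REVISION
Total revisions = 2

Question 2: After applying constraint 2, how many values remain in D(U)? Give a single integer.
Answer: 3

Derivation:
Constraint 1 (U != Y) on D(U)={3,5,8,9,10} D(Y)={3,4,8,9}: no change
Constraint 2 (Y + X = U) on D(Y)={3,4,8,9} D(X)={3,5,7,9} D(U)={3,5,8,9,10}: Y {3,4,8,9}->{3,4}; X {3,5,7,9}->{5,7}; U {3,5,8,9,10}->{8,9,10}
So after constraint 2: D(U)={8,9,10}, size = 3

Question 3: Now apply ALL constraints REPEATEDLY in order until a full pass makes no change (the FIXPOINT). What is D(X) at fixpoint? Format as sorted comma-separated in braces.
Answer: {}

Derivation:
pass 0 (initial): D(X)={3,5,7,9}
pass 1: U {3,5,8,9,10}->{}; X {3,5,7,9}->{}; Y {3,4,8,9}->{}
pass 2: no change
Fixpoint after 2 passes: D(X) = {}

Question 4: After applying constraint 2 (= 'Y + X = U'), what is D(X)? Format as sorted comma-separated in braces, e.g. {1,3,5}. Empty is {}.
Answer: {5,7}

Derivation:
Constraint 1 (U != Y) on D(U)={3,5,8,9,10} D(Y)={3,4,8,9}: no change
Constraint 2 (Y + X = U) on D(Y)={3,4,8,9} D(X)={3,5,7,9} D(U)={3,5,8,9,10}: Y {3,4,8,9}->{3,4}; X {3,5,7,9}->{5,7}; U {3,5,8,9,10}->{8,9,10}
So after constraint 2: D(X) = {5,7}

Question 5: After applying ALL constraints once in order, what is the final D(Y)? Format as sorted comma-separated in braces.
Constraint 1 (U != Y) on D(U)={3,5,8,9,10} D(Y)={3,4,8,9}: no change
Constraint 2 (Y + X = U) on D(Y)={3,4,8,9} D(X)={3,5,7,9} D(U)={3,5,8,9,10}: Y {3,4,8,9}->{3,4}; X {3,5,7,9}->{5,7}; U {3,5,8,9,10}->{8,9,10}
Constraint 3 (U + Y = X) on D(U)={8,9,10} D(Y)={3,4} D(X)={5,7}: U {8,9,10}->{}; Y {3,4}->{}; X {5,7}->{}
So after all 3 constraints: D(Y) = {}

Answer: {}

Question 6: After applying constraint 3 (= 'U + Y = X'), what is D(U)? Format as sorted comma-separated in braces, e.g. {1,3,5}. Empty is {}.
Constraint 1 (U != Y) on D(U)={3,5,8,9,10} D(Y)={3,4,8,9}: no change
Constraint 2 (Y + X = U) on D(Y)={3,4,8,9} D(X)={3,5,7,9} D(U)={3,5,8,9,10}: Y {3,4,8,9}->{3,4}; X {3,5,7,9}->{5,7}; U {3,5,8,9,10}->{8,9,10}
Constraint 3 (U + Y = X) on D(U)={8,9,10} D(Y)={3,4} D(X)={5,7}: U {8,9,10}->{}; Y {3,4}->{}; X {5,7}->{}
So after constraint 3: D(U) = {}

Answer: {}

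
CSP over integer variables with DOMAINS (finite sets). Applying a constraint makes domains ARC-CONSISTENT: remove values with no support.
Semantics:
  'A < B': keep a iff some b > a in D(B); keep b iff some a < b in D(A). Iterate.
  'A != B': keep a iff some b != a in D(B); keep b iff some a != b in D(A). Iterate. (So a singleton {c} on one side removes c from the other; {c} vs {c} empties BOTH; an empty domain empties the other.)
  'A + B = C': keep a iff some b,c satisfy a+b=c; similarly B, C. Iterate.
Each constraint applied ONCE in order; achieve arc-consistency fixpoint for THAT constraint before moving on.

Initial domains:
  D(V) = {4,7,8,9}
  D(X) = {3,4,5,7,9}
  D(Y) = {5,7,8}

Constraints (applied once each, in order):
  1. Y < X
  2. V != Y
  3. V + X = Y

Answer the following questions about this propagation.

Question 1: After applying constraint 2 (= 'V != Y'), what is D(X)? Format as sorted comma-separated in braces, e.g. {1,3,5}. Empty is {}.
Constraint 1 (Y < X) on D(Y)={5,7,8} D(X)={3,4,5,7,9}: X {3,4,5,7,9}->{7,9}
Constraint 2 (V != Y) on D(V)={4,7,8,9} D(Y)={5,7,8}: no change
So after constraint 2: D(X) = {7,9}

Answer: {7,9}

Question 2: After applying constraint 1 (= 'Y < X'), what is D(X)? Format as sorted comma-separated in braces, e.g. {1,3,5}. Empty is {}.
Constraint 1 (Y < X) on D(Y)={5,7,8} D(X)={3,4,5,7,9}: X {3,4,5,7,9}->{7,9}
So after constraint 1: D(X) = {7,9}

Answer: {7,9}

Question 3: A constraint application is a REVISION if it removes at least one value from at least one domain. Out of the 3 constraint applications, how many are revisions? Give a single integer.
Constraint 1 (Y < X) on D(Y)={5,7,8} D(X)={3,4,5,7,9}: X {3,4,5,7,9}->{7,9} => REVISION
Constraint 2 (V != Y) on D(V)={4,7,8,9} D(Y)={5,7,8}: no change => not a revision
Constraint 3 (V + X = Y) on D(V)={4,7,8,9} D(X)={7,9} D(Y)={5,7,8}: V {4,7,8,9}->{}; X {7,9}->{}; Y {5,7,8}->{} => REVISION
Total revisions = 2

Answer: 2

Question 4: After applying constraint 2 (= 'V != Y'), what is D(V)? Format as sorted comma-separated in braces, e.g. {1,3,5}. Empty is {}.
Constraint 1 (Y < X) on D(Y)={5,7,8} D(X)={3,4,5,7,9}: X {3,4,5,7,9}->{7,9}
Constraint 2 (V != Y) on D(V)={4,7,8,9} D(Y)={5,7,8}: no change
So after constraint 2: D(V) = {4,7,8,9}

Answer: {4,7,8,9}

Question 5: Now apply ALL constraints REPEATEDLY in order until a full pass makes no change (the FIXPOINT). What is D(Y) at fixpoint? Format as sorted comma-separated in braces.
pass 0 (initial): D(Y)={5,7,8}
pass 1: V {4,7,8,9}->{}; X {3,4,5,7,9}->{}; Y {5,7,8}->{}
pass 2: no change
Fixpoint after 2 passes: D(Y) = {}

Answer: {}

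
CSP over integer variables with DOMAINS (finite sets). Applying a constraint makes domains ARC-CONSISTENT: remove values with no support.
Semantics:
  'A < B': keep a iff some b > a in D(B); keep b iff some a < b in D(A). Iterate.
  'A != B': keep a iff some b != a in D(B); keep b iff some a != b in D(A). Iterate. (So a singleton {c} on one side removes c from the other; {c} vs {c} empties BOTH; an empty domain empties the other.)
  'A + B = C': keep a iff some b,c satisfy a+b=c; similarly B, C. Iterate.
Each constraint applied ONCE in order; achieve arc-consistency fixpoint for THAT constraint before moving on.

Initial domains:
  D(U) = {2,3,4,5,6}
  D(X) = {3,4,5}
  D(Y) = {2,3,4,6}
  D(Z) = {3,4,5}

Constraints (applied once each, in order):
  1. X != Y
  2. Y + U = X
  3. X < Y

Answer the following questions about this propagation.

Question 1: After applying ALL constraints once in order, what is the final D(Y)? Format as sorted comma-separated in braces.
Answer: {}

Derivation:
Constraint 1 (X != Y) on D(X)={3,4,5} D(Y)={2,3,4,6}: no change
Constraint 2 (Y + U = X) on D(Y)={2,3,4,6} D(U)={2,3,4,5,6} D(X)={3,4,5}: Y {2,3,4,6}->{2,3}; U {2,3,4,5,6}->{2,3}; X {3,4,5}->{4,5}
Constraint 3 (X < Y) on D(X)={4,5} D(Y)={2,3}: X {4,5}->{}; Y {2,3}->{}
So after all 3 constraints: D(Y) = {}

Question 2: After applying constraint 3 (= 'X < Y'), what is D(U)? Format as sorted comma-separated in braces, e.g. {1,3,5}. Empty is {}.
Answer: {2,3}

Derivation:
Constraint 1 (X != Y) on D(X)={3,4,5} D(Y)={2,3,4,6}: no change
Constraint 2 (Y + U = X) on D(Y)={2,3,4,6} D(U)={2,3,4,5,6} D(X)={3,4,5}: Y {2,3,4,6}->{2,3}; U {2,3,4,5,6}->{2,3}; X {3,4,5}->{4,5}
Constraint 3 (X < Y) on D(X)={4,5} D(Y)={2,3}: X {4,5}->{}; Y {2,3}->{}
So after constraint 3: D(U) = {2,3}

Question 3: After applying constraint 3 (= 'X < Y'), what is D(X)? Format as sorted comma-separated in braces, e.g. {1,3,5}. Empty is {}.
Constraint 1 (X != Y) on D(X)={3,4,5} D(Y)={2,3,4,6}: no change
Constraint 2 (Y + U = X) on D(Y)={2,3,4,6} D(U)={2,3,4,5,6} D(X)={3,4,5}: Y {2,3,4,6}->{2,3}; U {2,3,4,5,6}->{2,3}; X {3,4,5}->{4,5}
Constraint 3 (X < Y) on D(X)={4,5} D(Y)={2,3}: X {4,5}->{}; Y {2,3}->{}
So after constraint 3: D(X) = {}

Answer: {}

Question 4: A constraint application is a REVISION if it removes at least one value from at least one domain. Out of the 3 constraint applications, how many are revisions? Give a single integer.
Constraint 1 (X != Y) on D(X)={3,4,5} D(Y)={2,3,4,6}: no change => not a revision
Constraint 2 (Y + U = X) on D(Y)={2,3,4,6} D(U)={2,3,4,5,6} D(X)={3,4,5}: Y {2,3,4,6}->{2,3}; U {2,3,4,5,6}->{2,3}; X {3,4,5}->{4,5} => REVISION
Constraint 3 (X < Y) on D(X)={4,5} D(Y)={2,3}: X {4,5}->{}; Y {2,3}->{} => REVISION
Total revisions = 2

Answer: 2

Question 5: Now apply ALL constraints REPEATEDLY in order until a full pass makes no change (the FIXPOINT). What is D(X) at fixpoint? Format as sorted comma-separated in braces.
Answer: {}

Derivation:
pass 0 (initial): D(X)={3,4,5}
pass 1: U {2,3,4,5,6}->{2,3}; X {3,4,5}->{}; Y {2,3,4,6}->{}
pass 2: U {2,3}->{}
pass 3: no change
Fixpoint after 3 passes: D(X) = {}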